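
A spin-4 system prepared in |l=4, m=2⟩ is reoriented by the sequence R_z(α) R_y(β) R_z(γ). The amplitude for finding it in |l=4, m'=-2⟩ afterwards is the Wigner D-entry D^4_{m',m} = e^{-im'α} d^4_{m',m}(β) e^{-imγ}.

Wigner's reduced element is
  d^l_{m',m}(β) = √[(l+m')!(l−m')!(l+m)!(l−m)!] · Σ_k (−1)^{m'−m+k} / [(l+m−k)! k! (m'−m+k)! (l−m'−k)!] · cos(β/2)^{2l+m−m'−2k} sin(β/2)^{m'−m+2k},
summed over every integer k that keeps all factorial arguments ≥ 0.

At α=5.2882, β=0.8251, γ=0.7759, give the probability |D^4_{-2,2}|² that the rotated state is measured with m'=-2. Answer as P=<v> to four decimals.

P=0.0538

D^4_{-2,2}(5.2882,0.8251,0.7759) = e^{-i·-2·5.2882}·d^4_{-2,2}(0.8251)·e^{-i·2·0.7759}. Compute d first:
c=cos(0.8251/2)=0.916101, s=sin(0.8251/2)=0.400947; N=√[2·720·720·2]=1440.000000
The bounds max(0,m−m')=4 and min(l+m,l−m')=6 give 3 terms
  k=4: (−1)^0·1440.0000/(96)·0.9161^4·0.4009^4 = +0.273031
  k=5: (−1)^1·1440.0000/(120)·0.9161^2·0.4009^6 = -0.041840
  k=6: (−1)^2·1440.0000/(1440)·0.9161^0·0.4009^8 = +0.000668
d^4_{-2,2}(0.8251) = +0.273031 -0.041840 +0.000668 = +0.231859
|D^4_{-2,2}|² = |d^4_{-2,2}(β)|² = (+0.231859)² = 0.053759 (the z-rotation phases have unit modulus)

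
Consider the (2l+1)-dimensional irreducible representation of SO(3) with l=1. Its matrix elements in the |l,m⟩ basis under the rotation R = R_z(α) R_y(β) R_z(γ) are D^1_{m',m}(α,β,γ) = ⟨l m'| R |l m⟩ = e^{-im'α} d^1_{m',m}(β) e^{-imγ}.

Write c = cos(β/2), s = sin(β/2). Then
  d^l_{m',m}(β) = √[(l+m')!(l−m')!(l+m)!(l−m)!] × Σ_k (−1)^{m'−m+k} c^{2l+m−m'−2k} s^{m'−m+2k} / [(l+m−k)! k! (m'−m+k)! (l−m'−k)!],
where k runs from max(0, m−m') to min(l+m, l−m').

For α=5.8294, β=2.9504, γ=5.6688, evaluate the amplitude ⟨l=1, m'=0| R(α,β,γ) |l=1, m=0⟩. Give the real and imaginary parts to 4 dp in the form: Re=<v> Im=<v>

First d^1_{0,0}(β=2.9504), then the phase factors e^{-i(0)α} and e^{-i(0)γ}:
c=cos(2.9504/2)=0.095451, s=sin(2.9504/2)=0.995434; N=√[1·1·1·1]=1.000000
Admissible k: 0..1 (factorial args all ≥0)
  k=0: (−1)^0·1.0000/(1)·0.0955^2·0.9954^0 = +0.009111
  k=1: (−1)^1·1.0000/(1)·0.0955^0·0.9954^2 = -0.990889
d^1_{0,0}(2.9504) = +0.009111 -0.990889 = -0.981778
Phases: e^{-i·(0)·5.8294}=+1.000000+0.000000i, e^{-i·(0)·5.6688}=+1.000000+0.000000i ⇒ D=-0.981778+0.000000i

Re=-0.9818 Im=0.0000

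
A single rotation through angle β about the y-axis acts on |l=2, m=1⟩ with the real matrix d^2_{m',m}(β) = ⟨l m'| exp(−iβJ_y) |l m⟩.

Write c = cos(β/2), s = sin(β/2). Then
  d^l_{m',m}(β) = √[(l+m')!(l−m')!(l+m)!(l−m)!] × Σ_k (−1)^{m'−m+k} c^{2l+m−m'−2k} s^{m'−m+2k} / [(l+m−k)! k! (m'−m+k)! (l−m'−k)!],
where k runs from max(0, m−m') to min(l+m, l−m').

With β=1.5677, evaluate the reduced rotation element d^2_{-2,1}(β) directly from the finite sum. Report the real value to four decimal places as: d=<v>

d=0.4984

d^2_{-2,1}(β=1.5677) via Wigner's sum:
Half-angle: c=0.708201, s=0.706011. N=√(1·24·6·1)=12.000000
Admissible k: 3..3 (factorial args all ≥0)
  k=3: (−1)^0·12.0000/(6)·0.7082^1·0.7060^3 = +0.498449
d^2_{-2,1}(1.5677) = +0.498449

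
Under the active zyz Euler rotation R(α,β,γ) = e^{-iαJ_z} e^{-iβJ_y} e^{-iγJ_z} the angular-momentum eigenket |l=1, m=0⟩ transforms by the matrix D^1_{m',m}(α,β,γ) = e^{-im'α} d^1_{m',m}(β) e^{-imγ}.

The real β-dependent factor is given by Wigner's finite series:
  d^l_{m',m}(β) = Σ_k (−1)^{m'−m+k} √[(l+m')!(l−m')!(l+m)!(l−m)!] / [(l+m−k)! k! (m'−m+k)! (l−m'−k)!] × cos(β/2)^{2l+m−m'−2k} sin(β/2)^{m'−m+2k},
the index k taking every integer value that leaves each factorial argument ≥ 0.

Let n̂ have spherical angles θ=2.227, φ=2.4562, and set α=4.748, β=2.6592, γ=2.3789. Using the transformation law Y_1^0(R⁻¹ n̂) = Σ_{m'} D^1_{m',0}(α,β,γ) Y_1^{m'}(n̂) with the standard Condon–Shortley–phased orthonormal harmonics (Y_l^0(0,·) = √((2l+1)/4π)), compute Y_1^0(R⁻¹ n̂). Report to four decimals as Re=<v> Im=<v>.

Need the full column D^1_{m',0} for m'=−1..1 at α=4.748, β=2.6592, γ=2.3789.
cos(β/2)=0.238864, sin(β/2)=0.971053
d^1_{-1,0}: single k=1 term ⇒ +0.328027;  D = +0.011679-0.327819i
d^1_{0,0}: k∈[0..1] ⇒ +0.057056 -0.942944 = -0.885888;  D = -0.885888+0.000000i
d^1_{1,0}: single k=0 term ⇒ -0.328027;  D = -0.011679-0.327819i
Y_1^{m'}(θ=2.227,φ=2.4562) and Σ D·Y over m':
  (+0.0117-0.3278i)·(-0.2119-0.1733i)  (-0.8859+0.0000i)·(-0.2981+0.0000i)  (-0.0117-0.3278i)·(+0.2119-0.1733i)
Y_1^0(R⁻¹ n̂) = +0.145533+0.000000i

Re=0.1455 Im=0.0000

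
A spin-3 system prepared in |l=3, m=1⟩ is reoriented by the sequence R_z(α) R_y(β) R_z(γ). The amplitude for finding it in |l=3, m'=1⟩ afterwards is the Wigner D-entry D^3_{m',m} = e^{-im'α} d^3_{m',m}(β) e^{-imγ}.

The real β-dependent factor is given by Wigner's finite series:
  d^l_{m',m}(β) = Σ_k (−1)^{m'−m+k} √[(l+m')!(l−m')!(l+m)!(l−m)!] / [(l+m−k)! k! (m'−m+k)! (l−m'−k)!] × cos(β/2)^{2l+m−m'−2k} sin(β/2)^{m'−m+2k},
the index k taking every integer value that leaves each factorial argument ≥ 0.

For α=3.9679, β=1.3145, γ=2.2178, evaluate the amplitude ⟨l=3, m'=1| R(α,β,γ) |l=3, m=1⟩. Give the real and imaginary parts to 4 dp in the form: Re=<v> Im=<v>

First d^3_{1,1}(β=1.3145), then the phase factors e^{-i(1)α} and e^{-i(1)γ}:
With c≡cos(β/2)=0.791675 and s≡sin(β/2)=0.610942, N=[24·2·24·2]^{1/2}=48.000000
k: max(0,(1)−(1))=0 … min(3+(1),3−(1))=2
  k=0: (−1)^0·48.0000/(48)·0.7917^6·0.6109^0 = +0.246197
  k=1: (−1)^1·48.0000/(6)·0.7917^4·0.6109^2 = -1.172947
  k=2: (−1)^2·48.0000/(8)·0.7917^2·0.6109^4 = +0.523897
d^3_{1,1}(1.3145) = +0.246197 -1.172947 +0.523897 = -0.402854
D = (-0.677596+0.735434i)·(-0.402854)·(-0.602798-0.797894i) = -0.400941-0.039210i

Re=-0.4009 Im=-0.0392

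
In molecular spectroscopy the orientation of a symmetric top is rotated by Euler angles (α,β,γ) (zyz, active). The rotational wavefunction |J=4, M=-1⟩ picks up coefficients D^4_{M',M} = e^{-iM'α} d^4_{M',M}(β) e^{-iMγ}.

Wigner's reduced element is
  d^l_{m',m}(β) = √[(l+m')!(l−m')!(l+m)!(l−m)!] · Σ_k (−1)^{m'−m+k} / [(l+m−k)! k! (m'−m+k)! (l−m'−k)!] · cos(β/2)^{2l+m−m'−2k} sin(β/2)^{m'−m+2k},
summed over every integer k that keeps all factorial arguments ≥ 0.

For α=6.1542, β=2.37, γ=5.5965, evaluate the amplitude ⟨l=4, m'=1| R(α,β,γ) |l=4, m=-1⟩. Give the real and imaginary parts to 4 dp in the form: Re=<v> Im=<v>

Split into d^4_{1,-1}(β=2.37) × two z-phases.
Half-angle: c=0.376297, s=0.926499. N=√(120·6·6·120)=720.000000
Admissible k: 0..3 (factorial args all ≥0)
  k=0: (−1)^2·720.0000/(72)·0.3763^6·0.9265^2 = +0.024371
  k=1: (−1)^3·720.0000/(24)·0.3763^4·0.9265^4 = -0.443225
  k=2: (−1)^4·720.0000/(48)·0.3763^2·0.9265^6 = +1.343454
  k=3: (−1)^5·720.0000/(720)·0.3763^0·0.9265^8 = -0.542950
d^4_{1,-1}(2.37) = +0.024371 -0.443225 +1.343454 -0.542950 = +0.381650
D = (+0.991693+0.128628i)·(+0.381650)·(+0.773352-0.633977i) = +0.323820-0.201983i

Re=0.3238 Im=-0.2020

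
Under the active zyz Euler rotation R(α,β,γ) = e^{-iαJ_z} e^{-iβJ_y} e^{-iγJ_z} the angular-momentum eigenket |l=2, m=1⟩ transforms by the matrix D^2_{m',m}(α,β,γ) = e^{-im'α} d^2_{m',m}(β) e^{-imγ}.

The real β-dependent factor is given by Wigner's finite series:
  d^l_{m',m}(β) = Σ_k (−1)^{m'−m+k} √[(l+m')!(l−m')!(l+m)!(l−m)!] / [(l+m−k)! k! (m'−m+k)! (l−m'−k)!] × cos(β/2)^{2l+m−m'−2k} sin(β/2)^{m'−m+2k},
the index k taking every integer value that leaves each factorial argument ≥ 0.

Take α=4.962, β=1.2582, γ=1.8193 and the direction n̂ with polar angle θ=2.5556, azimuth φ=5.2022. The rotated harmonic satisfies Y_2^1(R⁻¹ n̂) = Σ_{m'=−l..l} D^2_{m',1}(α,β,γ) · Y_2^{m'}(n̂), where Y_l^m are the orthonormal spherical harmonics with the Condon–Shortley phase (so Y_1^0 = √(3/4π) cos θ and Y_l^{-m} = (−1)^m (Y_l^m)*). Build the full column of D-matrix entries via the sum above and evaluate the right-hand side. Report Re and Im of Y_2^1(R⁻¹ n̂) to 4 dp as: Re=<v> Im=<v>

Need the full column D^2_{m',1} for m'=−2..2 at α=4.962, β=1.2582, γ=1.8193.
cos(β/2)=0.808557, sin(β/2)=0.588417
d^2_{-2,1}: single k=3 term ⇒ +0.329456;  D = -0.081738+0.319155i
d^2_{-1,1}: k∈[2..3] ⇒ +0.679069 -0.119879 = +0.559190;  D = -0.559190-0.000619i
d^2_{0,1}: k∈[1..2] ⇒ +0.761892 -0.403499 = +0.358393;  D = -0.088148-0.347384i
d^2_{1,1}: k∈[0..1] ⇒ +0.427409 -0.679069 = -0.251660;  D = -0.221080+0.120236i
d^2_{2,1}: single k=0 term ⇒ -0.622083;  D = -0.422999-0.456134i
Y_2^{m'}(θ=2.5556,φ=5.2022) and Σ D·Y over m':
  (-0.0817+0.3192i)·(-0.0658+0.0981i)  (-0.5592-0.0006i)·(-0.1675-0.3141i)  (-0.0881-0.3474i)·(+0.3414+0.0000i)  (-0.2211+0.1202i)·(+0.1675-0.3141i)  (-0.4230-0.4561i)·(-0.0658-0.0981i)
Y_2^1(R⁻¹ n̂) = +0.021286+0.189221i

Re=0.0213 Im=0.1892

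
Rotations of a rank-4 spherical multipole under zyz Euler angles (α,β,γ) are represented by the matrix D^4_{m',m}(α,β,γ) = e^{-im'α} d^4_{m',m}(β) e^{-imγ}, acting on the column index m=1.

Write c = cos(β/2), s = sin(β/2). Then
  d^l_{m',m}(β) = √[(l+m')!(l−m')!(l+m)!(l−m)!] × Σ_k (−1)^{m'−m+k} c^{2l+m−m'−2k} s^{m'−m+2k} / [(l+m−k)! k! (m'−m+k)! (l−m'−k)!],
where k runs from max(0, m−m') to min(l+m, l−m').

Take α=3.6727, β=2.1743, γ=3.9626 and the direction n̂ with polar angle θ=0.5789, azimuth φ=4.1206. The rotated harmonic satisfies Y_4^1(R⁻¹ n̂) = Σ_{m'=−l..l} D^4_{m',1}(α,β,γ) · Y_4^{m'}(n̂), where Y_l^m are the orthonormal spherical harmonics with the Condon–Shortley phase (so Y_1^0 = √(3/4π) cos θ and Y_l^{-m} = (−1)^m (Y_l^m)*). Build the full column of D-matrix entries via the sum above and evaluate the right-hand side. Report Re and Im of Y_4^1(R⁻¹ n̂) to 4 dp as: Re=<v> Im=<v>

Need the full column D^4_{m',1} for m'=−4..4 at α=3.6727, β=2.1743, γ=3.9626.
cos(β/2)=0.465010, sin(β/2)=0.885305
d^4_{-4,1}: single k=5 term ⇒ +0.409211;  D = -0.108113-0.394671i
d^4_{-3,1}: k∈[4..5] ⇒ +0.379963 -0.826330 = -0.446367;  D = -0.319732-0.311473i
d^4_{-2,1}: k∈[3..5] ⇒ +0.213357 -1.160004 +0.840911 = -0.105735;  D = +0.102674+0.025258i
d^4_{-1,1}: k∈[2..5] ⇒ +0.079243 -0.861676 +1.561618 -0.377350 = +0.401835;  D = +0.385068-0.114867i
d^4_{0,1}: k∈[1..4] ⇒ +0.018614 -0.404817 +1.467301 -0.886398 = +0.194701;  D = -0.132685+0.142488i
d^4_{1,1}: k∈[0..3] ⇒ +0.002186 -0.118865 +0.861676 -1.041078 = -0.296081;  D = -0.064233+0.289030i
d^4_{2,1}: k∈[0..2] ⇒ -0.017659 +0.320036 -0.773336 = -0.470959;  D = -0.144758-0.448160i
d^4_{3,1}: k∈[0..1] ⇒ +0.062897 -0.379963 = -0.317066;  D = +0.236847+0.210794i
d^4_{4,1}: single k=0 term ⇒ -0.112898;  D = -0.110733-0.022004i
Y_4^{m'}(θ=0.5789,φ=4.1206) and Σ D·Y over m':
  (-0.1081-0.3947i)·(-0.0283+0.0277i)  (-0.3197-0.3115i)·(+0.1680+0.0349i)  (+0.1027+0.0253i)·(-0.1476-0.3620i)  (+0.3851-0.1149i)·(-0.2302+0.3425i)  (-0.1327+0.1425i)·(-0.0886+0.0000i)  (-0.0642+0.2890i)·(+0.2302+0.3425i)  (-0.1448-0.4482i)·(-0.1476+0.3620i)  (+0.2368+0.2108i)·(-0.1680+0.0349i)  (-0.1107-0.0220i)·(-0.0283-0.0277i)
Y_4^1(R⁻¹ n̂) = -0.047186+0.084358i

Re=-0.0472 Im=0.0844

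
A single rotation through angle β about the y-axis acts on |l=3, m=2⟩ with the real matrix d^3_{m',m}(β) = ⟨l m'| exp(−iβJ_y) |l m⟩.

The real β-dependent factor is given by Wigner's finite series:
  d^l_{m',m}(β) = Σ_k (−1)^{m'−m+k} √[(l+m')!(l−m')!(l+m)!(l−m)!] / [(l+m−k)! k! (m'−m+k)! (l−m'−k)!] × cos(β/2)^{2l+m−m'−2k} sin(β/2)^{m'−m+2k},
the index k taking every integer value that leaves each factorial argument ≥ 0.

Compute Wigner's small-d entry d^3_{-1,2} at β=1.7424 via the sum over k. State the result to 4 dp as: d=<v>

d=0.2224

d^3_{-1,2}(β=1.7424) via Wigner's sum:
With c≡cos(β/2)=0.643909 and s≡sin(β/2)=0.765102, N=[2·24·120·1]^{1/2}=75.894664
The bounds max(0,m−m')=3 and min(l+m,l−m')=4 give 2 terms
  k=3: (−1)^0·75.8947/(12)·0.6439^3·0.7651^3 = +0.756243
  k=4: (−1)^1·75.8947/(24)·0.6439^1·0.7651^5 = -0.533853
d^3_{-1,2}(1.7424) = +0.756243 -0.533853 = +0.222390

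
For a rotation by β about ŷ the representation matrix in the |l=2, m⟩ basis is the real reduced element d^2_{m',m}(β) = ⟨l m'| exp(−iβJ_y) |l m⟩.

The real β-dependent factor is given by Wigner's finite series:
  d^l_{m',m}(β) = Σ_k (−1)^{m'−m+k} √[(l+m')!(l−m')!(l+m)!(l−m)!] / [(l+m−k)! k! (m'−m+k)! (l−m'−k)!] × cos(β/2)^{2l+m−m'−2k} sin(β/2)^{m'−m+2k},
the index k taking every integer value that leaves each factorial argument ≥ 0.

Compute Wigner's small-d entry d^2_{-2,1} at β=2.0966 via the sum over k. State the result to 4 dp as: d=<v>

d^2_{-2,1}(β=2.0966) via Wigner's sum:
c=cos(2.0966/2)=0.499045, s=sin(2.0966/2)=0.866576; N=√[1·24·6·1]=12.000000
Admissible k: 3..3 (factorial args all ≥0)
  k=3: (−1)^0·12.0000/(6)·0.4990^1·0.8666^3 = +0.649516
d^2_{-2,1}(2.0966) = +0.649516

d=0.6495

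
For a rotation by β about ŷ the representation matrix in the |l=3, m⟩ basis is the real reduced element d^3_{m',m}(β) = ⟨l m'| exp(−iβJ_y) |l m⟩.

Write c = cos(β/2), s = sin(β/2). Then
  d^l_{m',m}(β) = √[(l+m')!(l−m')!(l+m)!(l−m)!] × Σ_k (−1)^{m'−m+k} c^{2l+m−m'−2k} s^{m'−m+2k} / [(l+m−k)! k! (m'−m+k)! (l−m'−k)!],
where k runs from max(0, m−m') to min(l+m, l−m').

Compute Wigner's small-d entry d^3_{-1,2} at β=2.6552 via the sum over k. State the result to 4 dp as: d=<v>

d^3_{-1,2}(β=2.6552) via Wigner's sum:
c=cos(2.6552/2)=0.240806, s=sin(2.6552/2)=0.970573; N=√[2·24·120·1]=75.894664
k: max(0,(2)−(-1))=3 … min(3+(2),3−(-1))=4
  k=3: (−1)^0·75.8947/(12)·0.2408^3·0.9706^3 = +0.080745
  k=4: (−1)^1·75.8947/(24)·0.2408^1·0.9706^5 = -0.655857
d^3_{-1,2}(2.6552) = +0.080745 -0.655857 = -0.575112

d=-0.5751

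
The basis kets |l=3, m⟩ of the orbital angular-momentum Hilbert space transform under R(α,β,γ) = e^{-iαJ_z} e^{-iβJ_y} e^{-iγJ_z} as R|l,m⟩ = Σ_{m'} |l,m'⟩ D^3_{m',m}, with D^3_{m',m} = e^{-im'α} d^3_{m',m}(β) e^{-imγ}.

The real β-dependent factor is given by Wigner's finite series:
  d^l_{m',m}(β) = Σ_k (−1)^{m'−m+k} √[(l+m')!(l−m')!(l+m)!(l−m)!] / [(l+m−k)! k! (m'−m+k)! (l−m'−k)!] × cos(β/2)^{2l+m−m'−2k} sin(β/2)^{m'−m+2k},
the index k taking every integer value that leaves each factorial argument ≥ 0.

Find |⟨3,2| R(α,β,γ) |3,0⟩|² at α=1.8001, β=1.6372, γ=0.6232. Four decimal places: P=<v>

P=0.0082

Split into d^3_{2,0}(β=1.6372) × two z-phases.
Half-angle: c=0.683244, s=0.730190. N=√(120·1·6·6)=65.726707
Admissible k: 0..1 (factorial args all ≥0)
  k=0: (−1)^2·65.7267/(12)·0.6832^4·0.7302^2 = +0.636409
  k=1: (−1)^3·65.7267/(12)·0.6832^2·0.7302^4 = -0.726869
d^3_{2,0}(1.6372) = +0.636409 -0.726869 = -0.090460
|D^3_{2,0}|² = |d^3_{2,0}(β)|² = (-0.090460)² = 0.008183 (the z-rotation phases have unit modulus)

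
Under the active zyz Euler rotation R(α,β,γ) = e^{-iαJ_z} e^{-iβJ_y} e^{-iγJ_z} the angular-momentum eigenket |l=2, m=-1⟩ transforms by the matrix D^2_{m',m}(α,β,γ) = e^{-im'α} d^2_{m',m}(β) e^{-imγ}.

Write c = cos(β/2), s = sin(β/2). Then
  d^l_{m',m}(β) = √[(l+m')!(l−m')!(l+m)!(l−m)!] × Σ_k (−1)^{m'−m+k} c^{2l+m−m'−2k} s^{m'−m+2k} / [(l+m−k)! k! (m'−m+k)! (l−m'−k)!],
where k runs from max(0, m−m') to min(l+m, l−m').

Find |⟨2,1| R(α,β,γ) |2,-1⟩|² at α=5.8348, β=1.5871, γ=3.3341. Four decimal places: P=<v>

Split into d^2_{1,-1}(β=1.5871) × two z-phases.
Half-angle: c=0.701319, s=0.712847. N=√(6·1·1·6)=6.000000
k: max(0,(-1)−(1))=0 … min(2+(-1),2−(1))=1
  k=0: (−1)^2·6.0000/(2)·0.7013^2·0.7128^2 = +0.749801
  k=1: (−1)^3·6.0000/(6)·0.7013^0·0.7128^4 = -0.258218
d^2_{1,-1}(1.5871) = +0.749801 -0.258218 = +0.491583
|D^2_{1,-1}|² = |d^2_{1,-1}(β)|² = (+0.491583)² = 0.241654 (the z-rotation phases have unit modulus)

P=0.2417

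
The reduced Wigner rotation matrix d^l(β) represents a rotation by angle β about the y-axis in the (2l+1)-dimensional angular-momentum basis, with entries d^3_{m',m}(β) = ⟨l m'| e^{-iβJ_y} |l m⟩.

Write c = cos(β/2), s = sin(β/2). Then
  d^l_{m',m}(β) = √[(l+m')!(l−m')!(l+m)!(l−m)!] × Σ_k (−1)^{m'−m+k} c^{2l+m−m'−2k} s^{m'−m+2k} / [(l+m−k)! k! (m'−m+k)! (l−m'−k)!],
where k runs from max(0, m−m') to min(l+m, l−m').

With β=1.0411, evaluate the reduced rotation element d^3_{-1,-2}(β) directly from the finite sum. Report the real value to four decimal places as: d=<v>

d=-0.2649

d^3_{-1,-2}(β=1.0411) via Wigner's sum:
Half-angle: c=0.867546, s=0.497357. N=√(2·24·1·120)=75.894664
Admissible k: 0..1 (factorial args all ≥0)
  k=0: (−1)^1·75.8947/(24)·0.8675^5·0.4974^1 = -0.772913
  k=1: (−1)^2·75.8947/(12)·0.8675^3·0.4974^3 = +0.508057
d^3_{-1,-2}(1.0411) = -0.772913 +0.508057 = -0.264855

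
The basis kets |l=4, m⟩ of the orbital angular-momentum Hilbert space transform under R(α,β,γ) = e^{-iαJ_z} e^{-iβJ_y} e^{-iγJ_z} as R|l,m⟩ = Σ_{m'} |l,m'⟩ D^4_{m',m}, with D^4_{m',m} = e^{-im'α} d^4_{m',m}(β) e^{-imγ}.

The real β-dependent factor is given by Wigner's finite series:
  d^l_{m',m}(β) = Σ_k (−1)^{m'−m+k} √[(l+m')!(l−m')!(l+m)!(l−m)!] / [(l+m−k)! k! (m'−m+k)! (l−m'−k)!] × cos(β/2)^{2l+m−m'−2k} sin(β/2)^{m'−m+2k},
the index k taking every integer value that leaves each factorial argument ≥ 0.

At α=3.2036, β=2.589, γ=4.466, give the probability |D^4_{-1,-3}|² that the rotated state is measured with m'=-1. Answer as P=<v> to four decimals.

P=0.0036

Split into d^4_{-1,-3}(β=2.589) × two z-phases.
With c≡cos(β/2)=0.272794 and s≡sin(β/2)=0.962072, N=[6·120·1·5040]^{1/2}=1904.940944
k∈{0,1} keeps every argument non-negative
  k=0: (−1)^2·1904.9409/(240)·0.2728^6·0.9621^2 = +0.003028
  k=1: (−1)^3·1904.9409/(144)·0.2728^4·0.9621^4 = -0.062761
d^4_{-1,-3}(2.589) = +0.003028 -0.062761 = -0.059734
|D^4_{-1,-3}|² = |d^4_{-1,-3}(β)|² = (-0.059734)² = 0.003568 (the z-rotation phases have unit modulus)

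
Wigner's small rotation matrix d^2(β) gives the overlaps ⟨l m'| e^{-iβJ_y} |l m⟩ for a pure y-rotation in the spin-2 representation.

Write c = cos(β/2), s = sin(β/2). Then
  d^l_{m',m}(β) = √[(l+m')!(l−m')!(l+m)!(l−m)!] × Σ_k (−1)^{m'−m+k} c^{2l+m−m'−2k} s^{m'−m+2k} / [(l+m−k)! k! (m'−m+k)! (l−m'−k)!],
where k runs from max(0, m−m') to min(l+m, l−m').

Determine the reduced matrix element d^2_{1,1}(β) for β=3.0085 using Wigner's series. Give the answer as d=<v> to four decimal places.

d=-0.0132

d^2_{1,1}(β=3.0085) via Wigner's sum:
Half-angle: c=0.066497, s=0.997787. N=√(6·1·6·1)=6.000000
k∈{0,1} keeps every argument non-negative
  k=0: (−1)^0·6.0000/(6)·0.0665^4·0.9978^0 = +0.000020
  k=1: (−1)^1·6.0000/(2)·0.0665^2·0.9978^2 = -0.013207
d^2_{1,1}(3.0085) = +0.000020 -0.013207 = -0.013187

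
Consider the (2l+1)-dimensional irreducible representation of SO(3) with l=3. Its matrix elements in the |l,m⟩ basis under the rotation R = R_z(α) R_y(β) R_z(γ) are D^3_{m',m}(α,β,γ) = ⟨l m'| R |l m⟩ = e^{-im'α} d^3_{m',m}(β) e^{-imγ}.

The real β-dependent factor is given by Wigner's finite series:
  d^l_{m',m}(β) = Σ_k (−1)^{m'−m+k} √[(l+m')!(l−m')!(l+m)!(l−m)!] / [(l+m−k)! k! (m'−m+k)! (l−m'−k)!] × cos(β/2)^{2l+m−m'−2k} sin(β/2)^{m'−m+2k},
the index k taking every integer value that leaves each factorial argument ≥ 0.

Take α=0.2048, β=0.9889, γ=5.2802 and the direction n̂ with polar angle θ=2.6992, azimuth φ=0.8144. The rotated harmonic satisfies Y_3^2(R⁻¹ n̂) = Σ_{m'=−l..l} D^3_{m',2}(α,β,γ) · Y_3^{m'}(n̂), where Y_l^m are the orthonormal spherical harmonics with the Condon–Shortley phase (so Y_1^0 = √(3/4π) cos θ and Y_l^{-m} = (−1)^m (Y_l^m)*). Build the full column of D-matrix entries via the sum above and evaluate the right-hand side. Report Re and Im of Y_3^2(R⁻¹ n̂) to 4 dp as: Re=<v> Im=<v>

Need the full column D^3_{m',2} for m'=−3..3 at α=0.2048, β=0.9889, γ=5.2802.
cos(β/2)=0.880230, sin(β/2)=0.474548
d^3_{-3,2}: single k=5 term ⇒ +0.051888;  D = -0.044998+0.025837i
d^3_{-2,2}: k∈[4..5] ⇒ +0.196463 -0.011420 = +0.185043;  D = -0.138379+0.122850i
d^3_{-1,2}: k∈[3..4] ⇒ +0.460954 -0.066988 = +0.393966;  D = -0.235267+0.316005i
d^3_{0,2}: k∈[2..3] ⇒ +0.740465 -0.215215 = +0.525250;  D = -0.221429+0.476295i
d^3_{1,2}: k∈[1..2] ⇒ +0.792976 -0.460954 = +0.332022;  D = -0.075815+0.323251i
d^3_{2,2}: k∈[0..1] ⇒ +0.465132 -0.675949 = -0.210817;  D = +0.005391-0.210748i
d^3_{3,2}: single k=0 term ⇒ -0.614237;  D = -0.109499-0.604398i
Y_3^{m'}(θ=2.6992,φ=0.8144) and Σ D·Y over m':
  (-0.0450+0.0258i)·(-0.0251-0.0210i)  (-0.1384+0.1229i)·(+0.0098+0.1690i)  (-0.2353+0.3160i)·(+0.2928-0.3103i)  (-0.2214+0.4763i)·(-0.3655+0.0000i)  (-0.0758+0.3233i)·(-0.2928-0.3103i)  (+0.0054-0.2107i)·(+0.0098-0.1690i)  (-0.1095-0.6044i)·(+0.0251-0.0210i)
Y_3^2(R⁻¹ n̂) = +0.161122-0.117366i

Re=0.1611 Im=-0.1174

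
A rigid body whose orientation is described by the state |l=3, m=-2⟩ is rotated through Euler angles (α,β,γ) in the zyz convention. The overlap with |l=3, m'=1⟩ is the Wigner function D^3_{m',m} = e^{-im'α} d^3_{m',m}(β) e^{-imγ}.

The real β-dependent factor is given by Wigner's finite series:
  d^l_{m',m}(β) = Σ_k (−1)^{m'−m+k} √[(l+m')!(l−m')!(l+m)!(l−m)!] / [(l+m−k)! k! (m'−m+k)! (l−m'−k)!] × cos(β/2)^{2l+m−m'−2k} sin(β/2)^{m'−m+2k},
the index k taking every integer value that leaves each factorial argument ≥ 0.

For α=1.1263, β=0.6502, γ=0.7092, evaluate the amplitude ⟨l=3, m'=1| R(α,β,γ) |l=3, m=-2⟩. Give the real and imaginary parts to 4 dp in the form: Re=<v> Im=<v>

Re=-0.1584 Im=-0.0476

First d^3_{1,-2}(β=0.6502), then the phase factors e^{-i(1)α} and e^{-i(-2)γ}:
With c≡cos(β/2)=0.947619 and s≡sin(β/2)=0.319404, N=[24·2·1·120]^{1/2}=75.894664
Admissible k: 0..1 (factorial args all ≥0)
  k=0: (−1)^3·75.8947/(12)·0.9476^3·0.3194^3 = -0.175368
  k=1: (−1)^4·75.8947/(24)·0.9476^1·0.3194^5 = +0.009962
d^3_{1,-2}(0.6502) = -0.175368 +0.009962 = -0.165406
Phases: e^{-i·(1)·1.1263}=+0.430003-0.902827i, e^{-i·(-2)·0.7092}=+0.151807+0.988410i ⇒ D=-0.158400-0.047631i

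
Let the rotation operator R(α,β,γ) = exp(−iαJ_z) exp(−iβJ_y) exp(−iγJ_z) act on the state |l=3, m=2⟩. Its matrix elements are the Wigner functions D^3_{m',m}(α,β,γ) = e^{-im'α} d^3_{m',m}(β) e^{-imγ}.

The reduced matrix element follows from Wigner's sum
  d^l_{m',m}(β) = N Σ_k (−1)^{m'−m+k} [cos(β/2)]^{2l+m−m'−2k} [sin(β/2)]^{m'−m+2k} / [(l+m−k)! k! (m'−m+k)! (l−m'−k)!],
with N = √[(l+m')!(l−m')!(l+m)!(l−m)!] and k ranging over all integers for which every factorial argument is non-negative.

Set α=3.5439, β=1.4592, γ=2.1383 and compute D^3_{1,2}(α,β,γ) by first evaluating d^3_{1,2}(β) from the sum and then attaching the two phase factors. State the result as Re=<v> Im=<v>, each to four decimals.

Split into d^3_{1,2}(β=1.4592) × two z-phases.
Half-angle: c=0.745441, s=0.666572. N=√(24·2·120·1)=75.894664
The bounds max(0,m−m')=1 and min(l+m,l−m')=2 give 2 terms
  k=1: (−1)^0·75.8947/(24)·0.7454^5·0.6666^1 = +0.485192
  k=2: (−1)^1·75.8947/(12)·0.7454^3·0.6666^3 = -0.775908
d^3_{1,2}(1.4592) = +0.485192 -0.775908 = -0.290716
Phases: e^{-i·(1)·3.5439}=-0.920160+0.391543i, e^{-i·(2)·2.1383}=-0.422126+0.906537i ⇒ D=-0.009732+0.290553i

Re=-0.0097 Im=0.2906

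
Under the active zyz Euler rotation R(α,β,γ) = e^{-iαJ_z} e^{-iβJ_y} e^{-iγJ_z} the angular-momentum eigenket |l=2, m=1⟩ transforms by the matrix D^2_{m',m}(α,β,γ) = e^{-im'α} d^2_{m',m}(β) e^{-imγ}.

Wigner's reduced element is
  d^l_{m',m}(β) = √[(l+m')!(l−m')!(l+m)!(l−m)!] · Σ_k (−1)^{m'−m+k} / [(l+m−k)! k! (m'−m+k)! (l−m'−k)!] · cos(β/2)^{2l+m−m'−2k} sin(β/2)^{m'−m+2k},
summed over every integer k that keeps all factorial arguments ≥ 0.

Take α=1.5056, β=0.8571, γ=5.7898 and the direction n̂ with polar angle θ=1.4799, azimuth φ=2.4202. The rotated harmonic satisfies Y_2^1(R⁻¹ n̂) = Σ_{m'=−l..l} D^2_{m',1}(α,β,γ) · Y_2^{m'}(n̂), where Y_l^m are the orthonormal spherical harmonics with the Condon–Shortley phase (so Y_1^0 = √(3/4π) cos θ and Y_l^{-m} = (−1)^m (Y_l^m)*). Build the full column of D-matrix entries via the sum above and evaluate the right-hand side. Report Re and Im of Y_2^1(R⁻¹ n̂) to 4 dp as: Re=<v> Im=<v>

Need the full column D^2_{m',1} for m'=−2..2 at α=1.5056, β=0.8571, γ=5.7898.
cos(β/2)=0.909569, sin(β/2)=0.415552
d^2_{-2,1}: single k=3 term ⇒ +0.130540;  D = -0.122034-0.046351i
d^2_{-1,1}: k∈[2..3] ⇒ +0.428592 -0.029820 = +0.398773;  D = -0.165580+0.362771i
d^2_{0,1}: k∈[1..2] ⇒ +0.765965 -0.159878 = +0.606087;  D = +0.533801+0.287049i
d^2_{1,1}: k∈[0..1] ⇒ +0.684452 -0.428592 = +0.255860;  D = +0.135602-0.216971i
d^2_{2,1}: single k=0 term ⇒ -0.625407;  D = +0.507629+0.365304i
Y_2^{m'}(θ=1.4799,φ=2.4202) and Σ D·Y over m':
  (-0.1220-0.0464i)·(+0.0489+0.3800i)  (-0.1656+0.3628i)·(-0.0524-0.0461i)  (+0.5338+0.2870i)·(-0.3076+0.0000i)  (+0.1356-0.2170i)·(+0.0524-0.0461i)  (+0.5076+0.3653i)·(+0.0489-0.3800i)
Y_2^1(R⁻¹ n̂) = +0.033592-0.340959i

Re=0.0336 Im=-0.3410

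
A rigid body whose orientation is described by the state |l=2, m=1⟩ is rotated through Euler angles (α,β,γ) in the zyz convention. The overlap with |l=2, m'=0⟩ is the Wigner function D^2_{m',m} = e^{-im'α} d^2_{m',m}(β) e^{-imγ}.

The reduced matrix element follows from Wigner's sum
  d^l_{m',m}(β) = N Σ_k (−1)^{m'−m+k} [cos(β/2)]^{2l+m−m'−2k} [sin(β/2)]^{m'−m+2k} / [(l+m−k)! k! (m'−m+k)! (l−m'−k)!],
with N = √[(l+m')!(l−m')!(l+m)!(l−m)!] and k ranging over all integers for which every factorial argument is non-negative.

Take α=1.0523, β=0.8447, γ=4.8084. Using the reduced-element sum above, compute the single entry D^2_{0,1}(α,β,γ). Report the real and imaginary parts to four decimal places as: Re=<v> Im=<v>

Re=0.0583 Im=0.6053

D^2_{0,1}(1.0523,0.8447,4.8084) = e^{-i·0·1.0523}·d^2_{0,1}(0.8447)·e^{-i·1·4.8084}. Compute d first:
c=cos(0.8447/2)=0.912128, s=sin(0.8447/2)=0.409905; N=√[2·2·6·1]=4.898979
Admissible k: 1..2 (factorial args all ≥0)
  k=1: (−1)^0·4.8990/(2)·0.9121^3·0.4099^1 = +0.761950
  k=2: (−1)^1·4.8990/(2)·0.9121^1·0.4099^3 = -0.153880
d^2_{0,1}(0.8447) = +0.761950 -0.153880 = +0.608070
Attach z-rotation phases: D = e^{-i(0)(1.0523)}·(+0.608070)·e^{-i(1)(4.8084)} = +0.058292+0.605270i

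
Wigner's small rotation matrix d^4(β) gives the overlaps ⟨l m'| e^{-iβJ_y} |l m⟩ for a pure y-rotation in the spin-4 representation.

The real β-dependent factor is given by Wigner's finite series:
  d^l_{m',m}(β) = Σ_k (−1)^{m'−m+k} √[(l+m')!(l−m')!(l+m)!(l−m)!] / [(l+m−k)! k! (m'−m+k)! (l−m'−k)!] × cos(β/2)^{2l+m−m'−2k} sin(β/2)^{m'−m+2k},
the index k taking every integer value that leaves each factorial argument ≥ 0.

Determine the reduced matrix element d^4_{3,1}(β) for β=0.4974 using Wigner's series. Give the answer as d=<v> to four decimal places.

d=0.3558

d^4_{3,1}(β=0.4974) via Wigner's sum:
With c≡cos(β/2)=0.969233 and s≡sin(β/2)=0.246144, N=[5040·1·120·6]^{1/2}=1904.940944
Admissible k: 0..1 (factorial args all ≥0)
  k=0: (−1)^2·1904.9409/(240)·0.9692^6·0.2461^2 = +0.398675
  k=1: (−1)^3·1904.9409/(144)·0.9692^4·0.2461^4 = -0.042854
d^4_{3,1}(0.4974) = +0.398675 -0.042854 = +0.355821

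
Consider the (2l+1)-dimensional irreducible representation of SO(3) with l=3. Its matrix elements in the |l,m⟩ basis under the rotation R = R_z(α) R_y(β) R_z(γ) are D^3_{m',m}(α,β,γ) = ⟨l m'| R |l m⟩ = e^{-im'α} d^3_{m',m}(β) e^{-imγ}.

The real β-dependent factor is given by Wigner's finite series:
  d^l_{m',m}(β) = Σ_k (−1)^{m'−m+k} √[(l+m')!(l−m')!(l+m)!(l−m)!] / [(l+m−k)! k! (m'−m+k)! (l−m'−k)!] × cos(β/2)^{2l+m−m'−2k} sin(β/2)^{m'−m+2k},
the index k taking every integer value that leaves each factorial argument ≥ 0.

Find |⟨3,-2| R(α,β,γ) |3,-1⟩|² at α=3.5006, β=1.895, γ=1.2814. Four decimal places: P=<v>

P=0.2493

D^3_{-2,-1}(3.5006,1.895,1.2814) = e^{-i·-2·3.5006}·d^3_{-2,-1}(1.895)·e^{-i·-1·1.2814}. Compute d first:
c=cos(1.895/2)=0.583715, s=sin(1.895/2)=0.811959; N=√[1·120·2·24]=75.894664
k: max(0,(-1)−(-2))=1 … min(3+(-1),3−(-2))=2
  k=1: (−1)^0·75.8947/(24)·0.5837^5·0.8120^1 = +0.173995
  k=2: (−1)^1·75.8947/(12)·0.5837^3·0.8120^3 = -0.673339
d^3_{-2,-1}(1.895) = +0.173995 -0.673339 = -0.499344
|D^3_{-2,-1}|² = |d^3_{-2,-1}(β)|² = (-0.499344)² = 0.249345 (the z-rotation phases have unit modulus)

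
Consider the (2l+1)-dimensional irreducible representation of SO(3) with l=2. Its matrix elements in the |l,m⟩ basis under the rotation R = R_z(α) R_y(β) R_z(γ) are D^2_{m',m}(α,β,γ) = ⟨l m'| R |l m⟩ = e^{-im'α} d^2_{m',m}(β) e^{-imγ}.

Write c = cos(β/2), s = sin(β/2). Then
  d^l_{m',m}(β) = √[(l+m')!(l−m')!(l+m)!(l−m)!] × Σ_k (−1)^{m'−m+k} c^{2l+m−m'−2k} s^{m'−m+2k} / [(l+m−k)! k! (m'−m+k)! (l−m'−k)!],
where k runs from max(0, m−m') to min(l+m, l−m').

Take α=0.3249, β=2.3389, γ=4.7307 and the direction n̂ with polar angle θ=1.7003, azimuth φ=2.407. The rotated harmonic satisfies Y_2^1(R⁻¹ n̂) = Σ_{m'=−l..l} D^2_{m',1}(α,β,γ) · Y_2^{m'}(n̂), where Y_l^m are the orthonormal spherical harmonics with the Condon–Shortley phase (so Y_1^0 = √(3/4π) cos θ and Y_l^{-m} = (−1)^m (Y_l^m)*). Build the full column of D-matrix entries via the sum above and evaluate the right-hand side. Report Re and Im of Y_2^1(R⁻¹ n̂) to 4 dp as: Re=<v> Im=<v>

Re=-0.1716 Im=0.0893

Need the full column D^2_{m',1} for m'=−2..2 at α=0.3249, β=2.3389, γ=4.7307.
cos(β/2)=0.390658, sin(β/2)=0.920536
d^2_{-2,1}: single k=3 term ⇒ +0.609465;  D = -0.359796+0.491929i
d^2_{-1,1}: k∈[2..3] ⇒ +0.387968 -0.718064 = -0.330095;  D = +0.099626-0.314702i
d^2_{0,1}: k∈[1..2] ⇒ +0.134433 -0.746439 = -0.612006;  D = -0.011206-0.611904i
d^2_{1,1}: k∈[0..1] ⇒ +0.023291 -0.387968 = -0.364677;  D = -0.122719-0.343409i
d^2_{2,1}: single k=0 term ⇒ -0.109764;  D = -0.067999-0.086164i
Y_2^{m'}(θ=1.7003,φ=2.407) and Σ D·Y over m':
  (-0.3598+0.4919i)·(+0.0385+0.3779i)  (+0.0996-0.3147i)·(+0.0734+0.0663i)  (-0.0112-0.6119i)·(-0.2996+0.0000i)  (-0.1227-0.3434i)·(-0.0734+0.0663i)  (-0.0680-0.0862i)·(+0.0385-0.3779i)
Y_2^1(R⁻¹ n̂) = -0.171605+0.089281i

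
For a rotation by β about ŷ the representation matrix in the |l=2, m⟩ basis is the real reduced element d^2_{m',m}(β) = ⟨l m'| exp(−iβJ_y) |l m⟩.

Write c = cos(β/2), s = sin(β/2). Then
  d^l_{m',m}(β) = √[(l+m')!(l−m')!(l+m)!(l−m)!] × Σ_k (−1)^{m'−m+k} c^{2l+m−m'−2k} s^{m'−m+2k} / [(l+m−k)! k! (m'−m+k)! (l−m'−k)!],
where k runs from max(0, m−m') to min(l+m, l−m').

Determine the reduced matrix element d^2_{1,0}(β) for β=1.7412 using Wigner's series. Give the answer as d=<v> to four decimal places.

d=0.2047

d^2_{1,0}(β=1.7412) via Wigner's sum:
Half-angle: c=0.644368, s=0.764716. N=√(6·1·2·2)=4.898979
The bounds max(0,m−m')=0 and min(l+m,l−m')=1 give 2 terms
  k=0: (−1)^1·4.8990/(2)·0.6444^3·0.7647^1 = -0.501161
  k=1: (−1)^2·4.8990/(2)·0.6444^1·0.7647^3 = +0.705845
d^2_{1,0}(1.7412) = -0.501161 +0.705845 = +0.204684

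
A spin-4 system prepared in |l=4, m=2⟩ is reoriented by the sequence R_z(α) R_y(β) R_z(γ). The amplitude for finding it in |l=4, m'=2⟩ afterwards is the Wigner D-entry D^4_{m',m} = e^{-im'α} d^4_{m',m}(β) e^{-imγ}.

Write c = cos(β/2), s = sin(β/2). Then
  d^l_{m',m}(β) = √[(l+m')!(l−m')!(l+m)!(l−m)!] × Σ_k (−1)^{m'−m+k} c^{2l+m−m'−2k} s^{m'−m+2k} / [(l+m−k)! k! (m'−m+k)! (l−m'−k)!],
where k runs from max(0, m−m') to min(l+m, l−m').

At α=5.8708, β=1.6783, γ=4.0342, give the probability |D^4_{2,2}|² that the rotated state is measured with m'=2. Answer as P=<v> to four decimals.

P=0.1332

D^4_{2,2}(5.8708,1.6783,4.0342) = e^{-i·2·5.8708}·d^4_{2,2}(1.6783)·e^{-i·2·4.0342}. Compute d first:
c=cos(1.6783/2)=0.668096, s=sin(1.6783/2)=0.744076; N=√[720·2·720·2]=1440.000000
k∈{0,1,2} keeps every argument non-negative
  k=0: (−1)^0·1440.0000/(1440)·0.6681^8·0.7441^0 = +0.039693
  k=1: (−1)^1·1440.0000/(120)·0.6681^6·0.7441^2 = -0.590808
  k=2: (−1)^2·1440.0000/(96)·0.6681^4·0.7441^4 = +0.916038
d^4_{2,2}(1.6783) = +0.039693 -0.590808 +0.916038 = +0.364922
|D^4_{2,2}|² = |d^4_{2,2}(β)|² = (+0.364922)² = 0.133168 (the z-rotation phases have unit modulus)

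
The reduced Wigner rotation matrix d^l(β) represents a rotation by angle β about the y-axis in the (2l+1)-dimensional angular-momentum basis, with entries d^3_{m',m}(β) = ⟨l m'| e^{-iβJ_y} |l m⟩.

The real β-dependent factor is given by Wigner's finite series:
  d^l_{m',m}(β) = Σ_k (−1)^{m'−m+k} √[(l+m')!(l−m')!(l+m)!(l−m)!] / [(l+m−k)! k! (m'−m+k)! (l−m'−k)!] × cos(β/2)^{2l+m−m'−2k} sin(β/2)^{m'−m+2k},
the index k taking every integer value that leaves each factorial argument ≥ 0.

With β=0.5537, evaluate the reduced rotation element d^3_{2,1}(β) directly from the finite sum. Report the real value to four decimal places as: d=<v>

d=-0.5969

d^3_{2,1}(β=0.5537) via Wigner's sum:
Half-angle: c=0.961921, s=0.273327. N=√(120·1·24·2)=75.894664
The bounds max(0,m−m')=0 and min(l+m,l−m')=1 give 2 terms
  k=0: (−1)^1·75.8947/(24)·0.9619^5·0.2733^1 = -0.711836
  k=1: (−1)^2·75.8947/(12)·0.9619^3·0.2733^3 = +0.114947
d^3_{2,1}(0.5537) = -0.711836 +0.114947 = -0.596889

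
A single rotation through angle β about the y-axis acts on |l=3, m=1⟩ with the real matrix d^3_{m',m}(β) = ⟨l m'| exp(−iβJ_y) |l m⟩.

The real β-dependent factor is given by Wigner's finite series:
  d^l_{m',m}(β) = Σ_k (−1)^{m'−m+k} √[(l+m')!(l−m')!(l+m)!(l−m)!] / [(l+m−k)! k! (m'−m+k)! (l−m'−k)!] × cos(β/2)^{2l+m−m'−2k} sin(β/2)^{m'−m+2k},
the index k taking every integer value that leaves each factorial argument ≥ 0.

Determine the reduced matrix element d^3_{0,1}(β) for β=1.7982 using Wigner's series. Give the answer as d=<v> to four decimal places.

d=-0.3147

d^3_{0,1}(β=1.7982) via Wigner's sum:
With c≡cos(β/2)=0.622315 and s≡sin(β/2)=0.782767, N=[6·6·24·2]^{1/2}=41.569219
k∈{1,2,3} keeps every argument non-negative
  k=1: (−1)^0·41.5692/(12)·0.6223^5·0.7828^1 = +0.253089
  k=2: (−1)^1·41.5692/(4)·0.6223^3·0.7828^3 = -1.201268
  k=3: (−1)^2·41.5692/(12)·0.6223^1·0.7828^5 = +0.633525
d^3_{0,1}(1.7982) = +0.253089 -1.201268 +0.633525 = -0.314654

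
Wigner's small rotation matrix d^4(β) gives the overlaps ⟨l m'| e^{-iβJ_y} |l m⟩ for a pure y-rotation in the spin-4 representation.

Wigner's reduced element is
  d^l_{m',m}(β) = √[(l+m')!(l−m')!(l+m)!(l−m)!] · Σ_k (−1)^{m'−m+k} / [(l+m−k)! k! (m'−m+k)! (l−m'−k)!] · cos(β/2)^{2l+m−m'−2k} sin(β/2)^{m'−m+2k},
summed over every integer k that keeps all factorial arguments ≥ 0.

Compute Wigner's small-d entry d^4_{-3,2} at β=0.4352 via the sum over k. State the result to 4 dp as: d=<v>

d^4_{-3,2}(β=0.4352) via Wigner's sum:
Half-angle: c=0.976418, s=0.215887. N=√(1·5040·720·2)=2693.993318
k: max(0,(2)−(-3))=5 … min(4+(2),4−(-3))=6
  k=5: (−1)^0·2693.9933/(240)·0.9764^3·0.2159^5 = +0.004900
  k=6: (−1)^1·2693.9933/(720)·0.9764^1·0.2159^7 = -0.000080
d^4_{-3,2}(0.4352) = +0.004900 -0.000080 = +0.004820

d=0.0048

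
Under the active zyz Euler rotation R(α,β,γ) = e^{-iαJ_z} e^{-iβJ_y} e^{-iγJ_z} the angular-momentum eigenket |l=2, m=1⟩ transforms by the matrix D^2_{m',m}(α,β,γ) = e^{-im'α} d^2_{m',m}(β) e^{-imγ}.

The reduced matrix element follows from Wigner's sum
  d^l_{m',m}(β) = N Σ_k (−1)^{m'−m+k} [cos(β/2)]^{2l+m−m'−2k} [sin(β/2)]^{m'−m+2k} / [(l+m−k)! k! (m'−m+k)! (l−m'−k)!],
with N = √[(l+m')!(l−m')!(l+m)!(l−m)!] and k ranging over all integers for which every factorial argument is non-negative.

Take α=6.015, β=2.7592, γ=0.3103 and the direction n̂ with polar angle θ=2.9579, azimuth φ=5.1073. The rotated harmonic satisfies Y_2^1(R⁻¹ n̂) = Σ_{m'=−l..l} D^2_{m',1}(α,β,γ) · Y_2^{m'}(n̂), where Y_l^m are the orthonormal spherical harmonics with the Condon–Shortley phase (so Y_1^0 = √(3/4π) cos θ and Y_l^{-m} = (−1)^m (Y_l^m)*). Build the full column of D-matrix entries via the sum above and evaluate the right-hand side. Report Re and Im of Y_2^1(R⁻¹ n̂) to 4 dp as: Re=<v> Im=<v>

Re=-0.1519 Im=0.1601

Need the full column D^2_{m',1} for m'=−2..2 at α=6.015, β=2.7592, γ=0.3103.
cos(β/2)=0.190034, sin(β/2)=0.981778
d^2_{-2,1}: single k=3 term ⇒ +0.359666;  D = +0.238272-0.269418i
d^2_{-1,1}: k∈[2..3] ⇒ +0.104426 -0.929079 = -0.824653;  D = -0.690475+0.450884i
d^2_{0,1}: k∈[1..2] ⇒ +0.016504 -0.440499 = -0.423996;  D = -0.403747+0.129465i
d^2_{1,1}: k∈[0..1] ⇒ +0.001304 -0.104426 = -0.103122;  D = -0.103030+0.004342i
d^2_{2,1}: single k=0 term ⇒ -0.013475;  D = -0.013132-0.003020i
Y_2^{m'}(θ=2.9579,φ=5.1073) and Σ D·Y over m':
  (+0.2383-0.2694i)·(-0.0091+0.0092i)  (-0.6905+0.4509i)·(-0.0534-0.1281i)  (-0.4037+0.1295i)·(+0.5992+0.0000i)  (-0.1030+0.0043i)·(+0.0534-0.1281i)  (-0.0131-0.0030i)·(-0.0091-0.0092i)
Y_2^1(R⁻¹ n̂) = -0.151882+0.160133i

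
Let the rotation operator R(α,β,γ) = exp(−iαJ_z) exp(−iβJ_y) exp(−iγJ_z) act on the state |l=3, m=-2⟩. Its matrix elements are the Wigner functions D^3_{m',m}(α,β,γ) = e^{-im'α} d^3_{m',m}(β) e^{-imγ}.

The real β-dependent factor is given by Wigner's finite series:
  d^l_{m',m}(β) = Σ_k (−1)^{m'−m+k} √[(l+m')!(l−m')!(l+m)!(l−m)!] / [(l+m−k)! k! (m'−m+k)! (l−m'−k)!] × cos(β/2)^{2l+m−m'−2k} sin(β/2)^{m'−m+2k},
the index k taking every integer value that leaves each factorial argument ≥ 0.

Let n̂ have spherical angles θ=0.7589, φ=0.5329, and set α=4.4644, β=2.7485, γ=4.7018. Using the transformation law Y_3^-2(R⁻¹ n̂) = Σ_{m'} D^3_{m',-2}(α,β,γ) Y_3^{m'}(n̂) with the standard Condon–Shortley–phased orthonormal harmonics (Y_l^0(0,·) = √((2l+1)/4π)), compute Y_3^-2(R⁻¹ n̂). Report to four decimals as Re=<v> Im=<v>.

Need the full column D^3_{m',-2} for m'=−3..3 at α=4.4644, β=2.7485, γ=4.7018.
cos(β/2)=0.195283, sin(β/2)=0.980747
d^3_{-3,-2}: single k=1 term ⇒ +0.000682;  D = -0.000473-0.000492i
d^3_{-2,-2}: k∈[0..1] ⇒ +0.000055 -0.006994 = -0.006939;  D = -0.006031+0.003431i
d^3_{-1,-2}: k∈[0..1] ⇒ -0.000881 +0.044432 = +0.043551;  D = +0.011582+0.041983i
d^3_{0,-2}: k∈[0..1] ⇒ +0.007662 -0.193250 = -0.185588;  D = +0.185546-0.003930i
d^3_{1,-2}: k∈[0..1] ⇒ -0.044432 +0.560338 = +0.515906;  D = +0.116012-0.502692i
d^3_{2,-2}: k∈[0..1] ⇒ +0.176412 -0.889901 = -0.713489;  D = -0.634566-0.326179i
d^3_{3,-2}: single k=0 term ⇒ -0.434036;  D = +0.287105-0.325511i
Y_3^{m'}(θ=0.7589,φ=0.5329) and Σ D·Y over m':
  (-0.0005-0.0005i)·(-0.0038-0.1359i)  (-0.0060+0.0034i)·(+0.1699-0.3073i)  (+0.0116+0.0420i)·(+0.3127-0.1844i)  (+0.1855-0.0039i)·(-0.0995+0.0000i)  (+0.1160-0.5027i)·(-0.3127-0.1844i)  (-0.6346-0.3262i)·(+0.1699+0.3073i)  (+0.2871-0.3255i)·(+0.0038-0.1359i)
Y_3^-2(R⁻¹ n̂) = -0.186837-0.140988i

Re=-0.1868 Im=-0.1410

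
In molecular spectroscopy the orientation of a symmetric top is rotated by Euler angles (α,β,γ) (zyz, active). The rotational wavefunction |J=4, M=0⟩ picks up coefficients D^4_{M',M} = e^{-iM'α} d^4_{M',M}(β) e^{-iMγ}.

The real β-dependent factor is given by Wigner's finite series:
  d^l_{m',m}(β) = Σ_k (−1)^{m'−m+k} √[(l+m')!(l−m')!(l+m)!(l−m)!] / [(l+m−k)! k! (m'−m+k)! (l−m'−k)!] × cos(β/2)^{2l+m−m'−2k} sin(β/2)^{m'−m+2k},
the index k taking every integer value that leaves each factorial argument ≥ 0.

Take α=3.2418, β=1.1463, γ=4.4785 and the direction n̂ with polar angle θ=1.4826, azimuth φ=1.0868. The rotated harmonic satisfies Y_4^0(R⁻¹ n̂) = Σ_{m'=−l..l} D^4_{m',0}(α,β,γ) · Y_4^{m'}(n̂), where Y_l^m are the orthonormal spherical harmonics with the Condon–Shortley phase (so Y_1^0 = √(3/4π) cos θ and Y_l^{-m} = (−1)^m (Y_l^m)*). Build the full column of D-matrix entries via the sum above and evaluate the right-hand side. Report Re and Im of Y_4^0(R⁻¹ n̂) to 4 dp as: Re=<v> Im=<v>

Re=-0.1948 Im=0.0000

Need the full column D^4_{m',0} for m'=−4..4 at α=3.2418, β=1.1463, γ=4.4785.
cos(β/2)=0.840197, sin(β/2)=0.542281
d^4_{-4,0}: single k=4 term ⇒ +0.360556;  D = +0.331977+0.140682i
d^4_{-3,0}: k∈[3..4] ⇒ +0.790030 -0.329102 = +0.460928;  D = -0.440256-0.136487i
d^4_{-2,0}: k∈[2..4] ⇒ +0.981425 -1.090217 +0.170307 = +0.061514;  D = +0.060283+0.012246i
d^4_{-1,0}: k∈[1..4] ⇒ +0.716816 -1.791620 +0.746333 -0.051817 = -0.380287;  D = +0.378379+0.038044i
d^4_{0,0}: k∈[0..4] ⇒ +0.248341 -1.655221 +1.551407 -0.287230 +0.007478 = -0.135225;  D = -0.135225+0.000000i
d^4_{1,0}: k∈[0..3] ⇒ -0.716816 +1.791620 -0.746333 +0.051817 = +0.380287;  D = -0.378379+0.038044i
d^4_{2,0}: k∈[0..2] ⇒ +0.981425 -1.090217 +0.170307 = +0.061514;  D = +0.060283-0.012246i
d^4_{3,0}: k∈[0..1] ⇒ -0.790030 +0.329102 = -0.460928;  D = +0.440256-0.136487i
d^4_{4,0}: single k=0 term ⇒ +0.360556;  D = +0.331977-0.140682i
Y_4^{m'}(θ=1.4826,φ=1.0868) and Σ D·Y over m':
  (+0.3320+0.1407i)·(-0.1556+0.4070i)  (-0.4403-0.1365i)·(-0.1082+0.0129i)  (+0.0603+0.0122i)·(+0.1780+0.2586i)  (+0.3784+0.0380i)·(-0.0569+0.1082i)  (-0.1352+0.0000i)·(+0.2930+0.0000i)  (-0.3784+0.0380i)·(+0.0569+0.1082i)  (+0.0603-0.0122i)·(+0.1780-0.2586i)  (+0.4403-0.1365i)·(+0.1082+0.0129i)  (+0.3320-0.1407i)·(-0.1556-0.4070i)
Y_4^0(R⁻¹ n̂) = -0.194798+0.000000i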